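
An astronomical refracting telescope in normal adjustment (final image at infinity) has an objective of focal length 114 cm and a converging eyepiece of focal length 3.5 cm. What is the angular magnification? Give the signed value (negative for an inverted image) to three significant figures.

-32.6

M = -f_obj/f_eye = -114/(3.5) = -32.571.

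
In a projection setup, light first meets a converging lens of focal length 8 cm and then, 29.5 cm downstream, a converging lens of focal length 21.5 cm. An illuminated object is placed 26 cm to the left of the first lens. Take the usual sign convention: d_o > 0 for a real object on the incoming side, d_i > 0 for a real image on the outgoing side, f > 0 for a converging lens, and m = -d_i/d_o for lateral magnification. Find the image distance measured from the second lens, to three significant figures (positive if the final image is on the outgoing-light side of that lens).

Lens 1: 1/d_i1 = 1/f_1 - 1/d_o1 = 1/8 - 1/26 = 0.08654 cm^-1, so d_i1 = 11.556 cm.
The intermediate image is 11.556 cm to the right of lens 1, so d_o2 = L - d_i1 = 29.5 - 11.556 = 17.944 cm.
Lens 2: 1/d_i2 = 1/f_2 - 1/d_o2 = 1/21.5 - 1/(17.944) = -0.00922 cm^-1, so d_i2 = -108.508 cm.

-109 cm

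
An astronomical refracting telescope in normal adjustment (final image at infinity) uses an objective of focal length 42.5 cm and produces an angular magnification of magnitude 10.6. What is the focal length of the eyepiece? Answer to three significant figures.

|M| = f_obj/f_eye, so f_eye = f_obj/|M| = 42.5/10.6 = 4.009 cm.

4.01 cm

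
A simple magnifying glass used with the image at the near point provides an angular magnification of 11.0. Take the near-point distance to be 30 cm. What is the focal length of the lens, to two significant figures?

For the image at the near point, M = 1 + D/f.
f = D/(M - 1) = 30/(11.0 - 1) = 3.000 cm.

3.0 cm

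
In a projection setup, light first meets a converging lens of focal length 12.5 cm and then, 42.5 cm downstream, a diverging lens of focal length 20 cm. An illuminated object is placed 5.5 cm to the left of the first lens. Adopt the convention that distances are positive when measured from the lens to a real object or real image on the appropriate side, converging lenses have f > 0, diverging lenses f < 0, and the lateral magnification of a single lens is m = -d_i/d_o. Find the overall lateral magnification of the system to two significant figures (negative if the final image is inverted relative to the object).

First lens: d_i1 = 1/(1/12.5 - 1/5.5) = -9.821 cm.
m_1 = -(-9.821)/5.5 = 1.7857.
With d_i1 < 0 the first image is virtual and lies on the object side; the object distance for lens 2 is d_o2 = 42.5 - (-9.821) = 52.321 cm.
Second lens: d_i2 = 1/(1/(-20) - 1/(52.321)) = -14.469 cm.
m_2 = -(-14.469)/(52.321) = 0.2765.
Overall magnification: m = m_1 m_2 = 0.4938.

0.49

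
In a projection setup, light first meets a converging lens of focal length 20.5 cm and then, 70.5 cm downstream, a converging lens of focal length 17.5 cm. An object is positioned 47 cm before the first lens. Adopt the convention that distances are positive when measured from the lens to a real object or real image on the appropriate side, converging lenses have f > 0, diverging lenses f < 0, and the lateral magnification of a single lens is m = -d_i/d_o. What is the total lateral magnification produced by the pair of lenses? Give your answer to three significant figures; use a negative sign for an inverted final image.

0.813

First lens: d_i1 = 1/(1/20.5 - 1/47) = 36.358 cm.
m_1 = -(36.358)/47 = -0.7736.
The intermediate image is 36.358 cm to the right of lens 1, so d_o2 = L - d_i1 = 70.5 - 36.358 = 34.142 cm.
Second lens: d_i2 = 1/(1/17.5 - 1/(34.142)) = 35.903 cm.
m_2 = -(35.903)/(34.142) = -1.0516.
The system's lateral magnification is m_1 m_2 = (-0.7736)(-1.0516) = 0.8135.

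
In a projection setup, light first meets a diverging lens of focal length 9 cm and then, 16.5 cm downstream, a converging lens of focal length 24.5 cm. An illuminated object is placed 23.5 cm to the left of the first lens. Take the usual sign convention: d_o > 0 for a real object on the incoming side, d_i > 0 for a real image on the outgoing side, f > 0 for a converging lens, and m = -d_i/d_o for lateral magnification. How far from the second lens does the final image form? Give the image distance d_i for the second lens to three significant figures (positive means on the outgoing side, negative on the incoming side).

-378 cm

First lens: d_i1 = 1/(1/(-9) - 1/23.5) = -6.508 cm.
With d_i1 < 0 the first image is virtual and lies on the object side; the object distance for lens 2 is d_o2 = 16.5 - (-6.508) = 23.008 cm.
Second lens: d_i2 = 1/(1/24.5 - 1/(23.008)) = -377.729 cm.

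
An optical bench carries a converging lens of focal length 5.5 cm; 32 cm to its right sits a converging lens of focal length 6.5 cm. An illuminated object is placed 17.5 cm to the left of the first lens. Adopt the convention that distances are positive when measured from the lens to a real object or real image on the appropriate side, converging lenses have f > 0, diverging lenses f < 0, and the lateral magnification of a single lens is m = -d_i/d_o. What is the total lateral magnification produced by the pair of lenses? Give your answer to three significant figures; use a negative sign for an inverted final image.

Applying the thin-lens equation to the first lens, 1/5.5 = 1/17.5 + 1/d_i1, which gives d_i1 = 8.021 cm.
Its lateral magnification is m_1 = -d_i1/d_o1 = -(8.021)/17.5 = -0.4583.
The intermediate image is 8.021 cm to the right of lens 1, so d_o2 = L - d_i1 = 32 - 8.021 = 23.979 cm.
Applying the thin-lens equation again with f_2 = 6.5 cm and d_o2 = 23.979 cm gives d_i2 = 8.917 cm.
m_2 = -(8.917)/(23.979) = -0.3719.
The system's lateral magnification is m_1 m_2 = (-0.4583)(-0.3719) = 0.1704.

0.170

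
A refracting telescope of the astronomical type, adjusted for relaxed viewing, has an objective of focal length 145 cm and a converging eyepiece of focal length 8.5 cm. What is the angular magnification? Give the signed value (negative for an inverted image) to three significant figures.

M = -f_obj/f_eye = -145/(8.5) = -17.059.

-17.1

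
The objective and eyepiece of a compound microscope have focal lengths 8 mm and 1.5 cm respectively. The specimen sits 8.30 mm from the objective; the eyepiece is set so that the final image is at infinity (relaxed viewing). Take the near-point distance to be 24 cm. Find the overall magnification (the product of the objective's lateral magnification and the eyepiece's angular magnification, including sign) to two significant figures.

-430

Convert to cm: f_obj = 8 mm = 0.8 cm; d_o = 8.30 mm = 0.83 cm.
Objective: 1/d_i = 1/f_obj - 1/d_o = 1/0.8 - 1/0.83 = 0.04518 cm^-1, so d_i = 22.133 cm.
m_obj = -d_i/d_o = -22.133/0.83 = -26.667.
Eyepiece angular magnification (image at infinity): M_eye = D/f_e = 24/1.5 = 16.000.
Overall M = m_obj x M_eye = (-26.667)(16.000) = -426.67.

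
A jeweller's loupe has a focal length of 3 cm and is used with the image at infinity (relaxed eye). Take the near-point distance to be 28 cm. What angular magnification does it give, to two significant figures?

M = D/f = 28/3 = 9.333.

9.3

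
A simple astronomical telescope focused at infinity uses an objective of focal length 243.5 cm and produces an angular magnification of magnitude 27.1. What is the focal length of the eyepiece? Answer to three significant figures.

|M| = f_obj/f_eye, so f_eye = f_obj/|M| = 243.5/27.1 = 8.985 cm.

8.99 cm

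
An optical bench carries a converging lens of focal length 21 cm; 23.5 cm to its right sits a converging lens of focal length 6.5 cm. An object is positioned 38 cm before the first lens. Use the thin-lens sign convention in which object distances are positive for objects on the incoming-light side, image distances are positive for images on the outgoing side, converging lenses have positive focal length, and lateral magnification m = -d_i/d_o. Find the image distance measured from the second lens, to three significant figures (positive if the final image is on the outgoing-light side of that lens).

5.09 cm

First lens: d_i1 = 1/(1/21 - 1/38) = 46.941 cm.
Since 46.941 cm > 23.5 cm, the first image lies past the second lens and serves as a virtual object: d_o2 = L - d_i1 = -23.441 cm.
Second lens: d_i2 = 1/(1/6.5 - 1/(-23.441)) = 5.089 cm.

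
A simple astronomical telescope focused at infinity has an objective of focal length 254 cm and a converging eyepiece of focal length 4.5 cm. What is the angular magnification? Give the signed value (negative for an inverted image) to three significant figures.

M = -f_obj/f_eye = -254/(4.5) = -56.444.

-56.4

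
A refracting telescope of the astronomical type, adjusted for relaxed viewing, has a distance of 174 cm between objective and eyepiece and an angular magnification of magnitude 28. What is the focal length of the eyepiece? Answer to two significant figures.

6.0 cm

In normal adjustment the tube length equals f_obj + f_eye and |M| = f_obj/f_eye.
So f_obj = 28 f_eye and 28 f_eye + f_eye = 174 cm, giving f_eye = 174/29 = 6.000 cm and f_obj = 168.000 cm.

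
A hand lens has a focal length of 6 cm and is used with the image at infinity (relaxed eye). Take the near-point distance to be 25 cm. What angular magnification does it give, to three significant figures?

M = D/f = 25/6 = 4.167.

4.17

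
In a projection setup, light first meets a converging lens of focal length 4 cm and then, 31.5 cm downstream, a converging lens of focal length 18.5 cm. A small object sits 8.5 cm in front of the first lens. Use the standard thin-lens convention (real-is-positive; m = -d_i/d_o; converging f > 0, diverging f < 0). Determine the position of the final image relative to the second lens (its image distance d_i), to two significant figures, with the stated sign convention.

Applying the thin-lens equation to the first lens, 1/4 = 1/8.5 + 1/d_i1, which gives d_i1 = 7.556 cm.
Object distance for lens 2: d_o2 = 31.5 - 7.556 = 23.944 cm.
Applying the thin-lens equation again with f_2 = 18.5 cm and d_o2 = 23.944 cm gives d_i2 = 81.362 cm.

81 cm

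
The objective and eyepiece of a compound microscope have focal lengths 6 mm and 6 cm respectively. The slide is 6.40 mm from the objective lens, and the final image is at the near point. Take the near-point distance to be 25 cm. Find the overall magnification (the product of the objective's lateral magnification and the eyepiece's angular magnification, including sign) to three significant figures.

Convert to cm: f_obj = 6 mm = 0.6 cm; d_o = 6.40 mm = 0.64 cm.
Objective: 1/d_i = 1/f_obj - 1/d_o = 1/0.6 - 1/0.64 = 0.10417 cm^-1, so d_i = 9.600 cm.
m_obj = -d_i/d_o = -9.600/0.64 = -15.000.
Eyepiece angular magnification (image at near point): M_eye = 1 + D/f_e = 1 + 25/6 = 5.167.
Overall M = m_obj x M_eye = (-15.000)(5.167) = -77.50.

-77.5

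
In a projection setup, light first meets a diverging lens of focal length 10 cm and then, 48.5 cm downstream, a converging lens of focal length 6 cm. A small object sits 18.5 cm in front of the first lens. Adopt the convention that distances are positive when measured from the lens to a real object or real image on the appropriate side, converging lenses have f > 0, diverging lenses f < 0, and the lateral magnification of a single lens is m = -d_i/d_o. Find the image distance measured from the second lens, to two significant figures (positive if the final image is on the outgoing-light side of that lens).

6.7 cm

Lens 1: 1/d_i1 = 1/f_1 - 1/d_o1 = 1/(-10) - 1/18.5 = -0.15405 cm^-1, so d_i1 = -6.491 cm.
The intermediate image is virtual, 6.491 cm to the left of lens 1, so d_o2 = L - d_i1 = 48.5 - (-6.491) = 54.991 cm.
Lens 2: 1/d_i2 = 1/f_2 - 1/d_o2 = 1/6 - 1/(54.991) = 0.14848 cm^-1, so d_i2 = 6.735 cm.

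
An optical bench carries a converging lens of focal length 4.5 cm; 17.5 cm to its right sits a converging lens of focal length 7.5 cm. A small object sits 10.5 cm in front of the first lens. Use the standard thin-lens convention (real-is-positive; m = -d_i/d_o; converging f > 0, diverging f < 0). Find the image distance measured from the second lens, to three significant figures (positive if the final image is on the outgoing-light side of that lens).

34.0 cm

First lens: d_i1 = 1/(1/4.5 - 1/10.5) = 7.875 cm.
Object distance for lens 2: d_o2 = 17.5 - 7.875 = 9.625 cm.
Second lens: d_i2 = 1/(1/7.5 - 1/(9.625)) = 33.971 cm.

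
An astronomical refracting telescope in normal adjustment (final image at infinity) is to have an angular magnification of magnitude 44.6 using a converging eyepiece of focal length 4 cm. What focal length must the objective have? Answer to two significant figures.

|M| = f_obj/|f_eye|, so f_obj = |M| x |f_eye| = 44.6 x 4 = 178.400 cm.

180 cm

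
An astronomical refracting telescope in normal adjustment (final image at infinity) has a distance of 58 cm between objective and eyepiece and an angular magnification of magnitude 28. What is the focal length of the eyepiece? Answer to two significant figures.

2.0 cm

In normal adjustment the tube length equals f_obj + f_eye and |M| = f_obj/f_eye.
So f_obj = 28 f_eye and 28 f_eye + f_eye = 58 cm, giving f_eye = 58/29 = 2.000 cm and f_obj = 56.000 cm.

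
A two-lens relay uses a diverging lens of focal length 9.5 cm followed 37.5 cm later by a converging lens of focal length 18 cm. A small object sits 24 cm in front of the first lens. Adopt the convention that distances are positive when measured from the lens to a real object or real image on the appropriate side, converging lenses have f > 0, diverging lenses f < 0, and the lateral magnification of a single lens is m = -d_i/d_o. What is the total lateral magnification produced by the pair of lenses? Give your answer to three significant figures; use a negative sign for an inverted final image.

-0.194

Applying the thin-lens equation to the first lens, 1/(-9.5) = 1/24 + 1/d_i1, which gives d_i1 = -6.806 cm.
Its lateral magnification is m_1 = -d_i1/d_o1 = -(-6.806)/24 = 0.2836.
With d_i1 < 0 the first image is virtual and lies on the object side; the object distance for lens 2 is d_o2 = 37.5 - (-6.806) = 44.306 cm.
Applying the thin-lens equation again with f_2 = 18 cm and d_o2 = 44.306 cm gives d_i2 = 30.317 cm.
m_2 = -(30.317)/(44.306) = -0.6843.
Overall magnification: m = m_1 m_2 = -0.1940.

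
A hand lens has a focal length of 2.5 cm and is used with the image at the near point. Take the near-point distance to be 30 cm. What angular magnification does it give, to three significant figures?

M = 1 + D/f = 1 + 30/2.5 = 13.000.

13.0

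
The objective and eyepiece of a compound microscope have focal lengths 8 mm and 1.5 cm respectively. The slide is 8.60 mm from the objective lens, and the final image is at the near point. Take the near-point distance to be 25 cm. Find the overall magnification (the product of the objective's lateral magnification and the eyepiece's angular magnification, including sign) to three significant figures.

Convert to cm: f_obj = 8 mm = 0.8 cm; d_o = 8.60 mm = 0.86 cm.
Objective: 1/d_i = 1/f_obj - 1/d_o = 1/0.8 - 1/0.86 = 0.08721 cm^-1, so d_i = 11.467 cm.
m_obj = -d_i/d_o = -11.467/0.86 = -13.333.
Eyepiece angular magnification (image at near point): M_eye = 1 + D/f_e = 1 + 25/1.5 = 17.667.
Overall M = m_obj x M_eye = (-13.333)(17.667) = -235.56.

-236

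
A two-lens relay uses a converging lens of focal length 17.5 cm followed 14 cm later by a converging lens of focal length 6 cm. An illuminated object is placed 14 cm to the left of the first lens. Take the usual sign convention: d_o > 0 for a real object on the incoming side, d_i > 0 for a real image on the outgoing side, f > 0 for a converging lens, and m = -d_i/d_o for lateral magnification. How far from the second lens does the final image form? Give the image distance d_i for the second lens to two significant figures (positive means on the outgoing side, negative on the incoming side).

6.5 cm

First lens: d_i1 = 1/(1/17.5 - 1/14) = -70.000 cm.
With d_i1 < 0 the first image is virtual and lies on the object side; the object distance for lens 2 is d_o2 = 14 - (-70.000) = 84.000 cm.
Second lens: d_i2 = 1/(1/6 - 1/(84.000)) = 6.462 cm.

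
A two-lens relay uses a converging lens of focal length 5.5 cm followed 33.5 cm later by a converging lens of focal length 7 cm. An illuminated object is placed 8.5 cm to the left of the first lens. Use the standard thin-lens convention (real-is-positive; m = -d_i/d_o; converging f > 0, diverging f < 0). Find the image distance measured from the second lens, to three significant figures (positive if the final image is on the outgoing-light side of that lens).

Applying the thin-lens equation to the first lens, 1/5.5 = 1/8.5 + 1/d_i1, which gives d_i1 = 15.583 cm.
The intermediate image is 15.583 cm to the right of lens 1, so d_o2 = L - d_i1 = 33.5 - 15.583 = 17.917 cm.
Applying the thin-lens equation again with f_2 = 7 cm and d_o2 = 17.917 cm gives d_i2 = 11.489 cm.

11.5 cm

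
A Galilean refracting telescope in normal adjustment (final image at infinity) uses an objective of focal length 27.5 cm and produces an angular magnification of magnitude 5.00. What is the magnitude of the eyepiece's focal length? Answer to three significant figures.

5.50 cm

|M| = f_obj/|f_eye|, so |f_eye| = f_obj/|M| = 27.5/5.0 = 5.500 cm.
(The eyepiece is diverging, so its signed focal length is -5.500 cm.)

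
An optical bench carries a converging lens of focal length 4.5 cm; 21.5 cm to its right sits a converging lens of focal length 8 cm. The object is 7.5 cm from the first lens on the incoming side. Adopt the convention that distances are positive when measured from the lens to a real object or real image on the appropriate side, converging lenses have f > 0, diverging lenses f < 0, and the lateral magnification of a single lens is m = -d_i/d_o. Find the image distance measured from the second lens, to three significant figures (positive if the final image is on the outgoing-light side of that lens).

Lens 1: 1/d_i1 = 1/f_1 - 1/d_o1 = 1/4.5 - 1/7.5 = 0.08889 cm^-1, so d_i1 = 11.250 cm.
Object distance for lens 2: d_o2 = 21.5 - 11.250 = 10.250 cm.
Lens 2: 1/d_i2 = 1/f_2 - 1/d_o2 = 1/8 - 1/(10.250) = 0.02744 cm^-1, so d_i2 = 36.444 cm.

36.4 cm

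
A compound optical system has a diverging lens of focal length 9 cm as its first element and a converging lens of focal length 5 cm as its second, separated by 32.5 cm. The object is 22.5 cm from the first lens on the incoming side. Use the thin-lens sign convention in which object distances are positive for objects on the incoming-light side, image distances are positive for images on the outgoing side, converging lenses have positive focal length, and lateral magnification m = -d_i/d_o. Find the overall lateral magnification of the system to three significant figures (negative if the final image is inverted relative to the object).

-0.0421

Lens 1: 1/d_i1 = 1/f_1 - 1/d_o1 = 1/(-9) - 1/22.5 = -0.15556 cm^-1, so d_i1 = -6.429 cm.
m_1 = -(-6.429)/22.5 = 0.2857.
The intermediate image is virtual, 6.429 cm to the left of lens 1, so d_o2 = L - d_i1 = 32.5 - (-6.429) = 38.929 cm.
Lens 2: 1/d_i2 = 1/f_2 - 1/d_o2 = 1/5 - 1/(38.929) = 0.17431 cm^-1, so d_i2 = 5.737 cm.
m_2 = -(5.737)/(38.929) = -0.1474.
Overall magnification: m = m_1 m_2 = -0.0421.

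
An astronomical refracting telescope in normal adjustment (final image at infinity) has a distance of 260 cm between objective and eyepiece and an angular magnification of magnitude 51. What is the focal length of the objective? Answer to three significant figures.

In normal adjustment the tube length equals f_obj + f_eye and |M| = f_obj/f_eye.
So f_obj = 51 f_eye and 51 f_eye + f_eye = 260 cm, giving f_eye = 260/52 = 5.000 cm and f_obj = 255.000 cm.

255 cm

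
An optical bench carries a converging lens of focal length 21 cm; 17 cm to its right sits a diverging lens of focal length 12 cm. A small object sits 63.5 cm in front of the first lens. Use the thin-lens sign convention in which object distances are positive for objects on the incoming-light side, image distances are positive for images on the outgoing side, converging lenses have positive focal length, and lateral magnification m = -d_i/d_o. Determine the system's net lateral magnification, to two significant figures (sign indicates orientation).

First lens: d_i1 = 1/(1/21 - 1/63.5) = 31.376 cm.
m_1 = -(31.376)/63.5 = -0.4941.
Since 31.376 cm > 17 cm, the first image lies past the second lens and serves as a virtual object: d_o2 = L - d_i1 = -14.376 cm.
Second lens: d_i2 = 1/(1/(-12) - 1/(-14.376)) = -72.594 cm.
m_2 = -(-72.594)/(-14.376) = -5.0495.
The system's lateral magnification is m_1 m_2 = (-0.4941)(-5.0495) = 2.4950.

2.5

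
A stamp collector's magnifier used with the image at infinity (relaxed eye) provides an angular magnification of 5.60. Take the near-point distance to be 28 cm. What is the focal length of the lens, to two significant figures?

5.0 cm

For the image at infinity, M = D/f.
f = D/M = 28/5.6 = 5.000 cm.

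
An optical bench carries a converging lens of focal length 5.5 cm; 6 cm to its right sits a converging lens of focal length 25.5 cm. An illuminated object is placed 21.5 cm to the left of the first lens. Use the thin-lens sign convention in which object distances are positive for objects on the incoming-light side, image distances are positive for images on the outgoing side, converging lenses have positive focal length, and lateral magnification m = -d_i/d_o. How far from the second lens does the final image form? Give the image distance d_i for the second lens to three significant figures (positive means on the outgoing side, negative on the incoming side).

1.32 cm

Applying the thin-lens equation to the first lens, 1/5.5 = 1/21.5 + 1/d_i1, which gives d_i1 = 7.391 cm.
Since 7.391 cm > 6 cm, the first image lies past the second lens and serves as a virtual object: d_o2 = L - d_i1 = -1.391 cm.
Applying the thin-lens equation again with f_2 = 25.5 cm and d_o2 = -1.391 cm gives d_i2 = 1.319 cm.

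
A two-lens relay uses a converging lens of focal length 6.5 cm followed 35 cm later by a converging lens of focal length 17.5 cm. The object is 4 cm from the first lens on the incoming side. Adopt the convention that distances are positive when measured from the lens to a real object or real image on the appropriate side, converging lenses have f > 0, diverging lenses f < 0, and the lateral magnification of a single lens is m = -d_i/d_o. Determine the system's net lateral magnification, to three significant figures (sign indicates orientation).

Applying the thin-lens equation to the first lens, 1/6.5 = 1/4 + 1/d_i1, which gives d_i1 = -10.400 cm.
Its lateral magnification is m_1 = -d_i1/d_o1 = -(-10.400)/4 = 2.6000.
With d_i1 < 0 the first image is virtual and lies on the object side; the object distance for lens 2 is d_o2 = 35 - (-10.400) = 45.400 cm.
Applying the thin-lens equation again with f_2 = 17.5 cm and d_o2 = 45.400 cm gives d_i2 = 28.477 cm.
m_2 = -(28.477)/(45.400) = -0.6272.
Total m = m_1 x m_2 = (2.6000)(-0.6272) = -1.6308.

-1.63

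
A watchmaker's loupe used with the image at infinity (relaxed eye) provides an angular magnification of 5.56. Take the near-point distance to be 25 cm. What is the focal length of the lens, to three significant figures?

4.50 cm

For the image at infinity, M = D/f.
f = D/M = 25/5.56 = 4.496 cm.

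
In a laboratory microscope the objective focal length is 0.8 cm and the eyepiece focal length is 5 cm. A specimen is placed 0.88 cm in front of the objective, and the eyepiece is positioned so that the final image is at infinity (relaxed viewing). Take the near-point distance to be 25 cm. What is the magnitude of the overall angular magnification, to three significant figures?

50.0

Objective: 1/d_i = 1/f_obj - 1/d_o = 1/0.8 - 1/0.88 = 0.11364 cm^-1, so d_i = 8.800 cm.
m_obj = -d_i/d_o = -8.800/0.88 = -10.000.
Eyepiece angular magnification (image at infinity): M_eye = D/f_e = 25/5 = 5.000.
Overall M = m_obj x M_eye = (-10.000)(5.000) = -50.00.
|M| = 50.00.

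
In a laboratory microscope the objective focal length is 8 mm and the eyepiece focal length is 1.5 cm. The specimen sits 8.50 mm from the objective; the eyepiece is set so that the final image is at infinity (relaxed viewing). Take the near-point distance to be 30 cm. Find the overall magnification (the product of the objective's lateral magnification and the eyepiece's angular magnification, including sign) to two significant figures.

Convert to cm: f_obj = 8 mm = 0.8 cm; d_o = 8.50 mm = 0.85 cm.
Objective: 1/d_i = 1/f_obj - 1/d_o = 1/0.8 - 1/0.85 = 0.07353 cm^-1, so d_i = 13.600 cm.
m_obj = -d_i/d_o = -13.600/0.85 = -16.000.
Eyepiece angular magnification (image at infinity): M_eye = D/f_e = 30/1.5 = 20.000.
Overall M = m_obj x M_eye = (-16.000)(20.000) = -320.00.

-320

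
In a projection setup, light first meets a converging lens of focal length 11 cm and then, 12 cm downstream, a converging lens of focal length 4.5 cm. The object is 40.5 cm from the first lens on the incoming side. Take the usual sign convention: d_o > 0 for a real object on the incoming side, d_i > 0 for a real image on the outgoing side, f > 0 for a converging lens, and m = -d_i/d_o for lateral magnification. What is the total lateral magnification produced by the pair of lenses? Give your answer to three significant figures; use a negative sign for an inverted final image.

-0.221

Applying the thin-lens equation to the first lens, 1/11 = 1/40.5 + 1/d_i1, which gives d_i1 = 15.102 cm.
Its lateral magnification is m_1 = -d_i1/d_o1 = -(15.102)/40.5 = -0.3729.
This image would form 15.102 cm past lens 1, i.e. 3.102 cm beyond lens 2, so it is a virtual object for lens 2: d_o2 = 12 - 15.102 = -3.102 cm.
Applying the thin-lens equation again with f_2 = 4.5 cm and d_o2 = -3.102 cm gives d_i2 = 1.836 cm.
m_2 = -(1.836)/(-3.102) = 0.5920.
Total m = m_1 x m_2 = (-0.3729)(0.5920) = -0.2207.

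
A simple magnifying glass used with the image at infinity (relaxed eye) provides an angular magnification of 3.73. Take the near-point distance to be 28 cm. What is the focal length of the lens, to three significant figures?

7.51 cm

For the image at infinity, M = D/f.
f = D/M = 28/3.73 = 7.507 cm.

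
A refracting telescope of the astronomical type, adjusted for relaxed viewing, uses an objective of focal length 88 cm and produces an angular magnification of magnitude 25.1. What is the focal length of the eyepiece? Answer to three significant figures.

|M| = f_obj/f_eye, so f_eye = f_obj/|M| = 88/25.1 = 3.506 cm.

3.51 cm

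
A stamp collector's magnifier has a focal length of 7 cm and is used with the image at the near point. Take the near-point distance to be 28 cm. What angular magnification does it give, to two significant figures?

M = 1 + D/f = 1 + 28/7 = 5.000.

5.0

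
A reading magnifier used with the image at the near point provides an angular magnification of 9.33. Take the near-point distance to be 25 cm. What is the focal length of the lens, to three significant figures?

For the image at the near point, M = 1 + D/f.
f = D/(M - 1) = 25/(9.33 - 1) = 3.001 cm.

3.00 cm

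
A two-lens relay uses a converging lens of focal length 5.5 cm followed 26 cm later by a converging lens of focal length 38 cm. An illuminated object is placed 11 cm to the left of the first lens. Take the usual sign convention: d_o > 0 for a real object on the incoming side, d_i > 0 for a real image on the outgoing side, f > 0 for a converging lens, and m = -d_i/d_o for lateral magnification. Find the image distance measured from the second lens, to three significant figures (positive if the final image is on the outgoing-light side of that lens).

Applying the thin-lens equation to the first lens, 1/5.5 = 1/11 + 1/d_i1, which gives d_i1 = 11.000 cm.
Object distance for lens 2: d_o2 = 26 - 11.000 = 15.000 cm.
Applying the thin-lens equation again with f_2 = 38 cm and d_o2 = 15.000 cm gives d_i2 = -24.783 cm.

-24.8 cm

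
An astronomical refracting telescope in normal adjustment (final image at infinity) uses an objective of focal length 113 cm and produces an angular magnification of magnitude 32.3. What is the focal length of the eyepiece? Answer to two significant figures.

|M| = f_obj/f_eye, so f_eye = f_obj/|M| = 113/32.3 = 3.498 cm.

3.5 cm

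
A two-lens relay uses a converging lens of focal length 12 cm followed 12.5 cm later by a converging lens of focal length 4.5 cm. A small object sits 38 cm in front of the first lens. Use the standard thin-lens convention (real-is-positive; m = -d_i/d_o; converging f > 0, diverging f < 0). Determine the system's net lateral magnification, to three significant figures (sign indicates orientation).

Applying the thin-lens equation to the first lens, 1/12 = 1/38 + 1/d_i1, which gives d_i1 = 17.538 cm.
Its lateral magnification is m_1 = -d_i1/d_o1 = -(17.538)/38 = -0.4615.
This image would form 17.538 cm past lens 1, i.e. 5.038 cm beyond lens 2, so it is a virtual object for lens 2: d_o2 = 12.5 - 17.538 = -5.038 cm.
Applying the thin-lens equation again with f_2 = 4.5 cm and d_o2 = -5.038 cm gives d_i2 = 2.377 cm.
m_2 = -(2.377)/(-5.038) = 0.4718.
The system's lateral magnification is m_1 m_2 = (-0.4615)(0.4718) = -0.2177.

-0.218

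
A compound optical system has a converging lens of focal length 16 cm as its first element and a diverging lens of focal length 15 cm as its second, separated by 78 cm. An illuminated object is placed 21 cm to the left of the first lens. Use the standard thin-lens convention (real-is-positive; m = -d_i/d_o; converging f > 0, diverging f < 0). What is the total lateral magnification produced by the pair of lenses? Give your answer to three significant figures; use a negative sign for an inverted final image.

Lens 1: 1/d_i1 = 1/f_1 - 1/d_o1 = 1/16 - 1/21 = 0.01488 cm^-1, so d_i1 = 67.200 cm.
m_1 = -(67.200)/21 = -3.2000.
The intermediate image is 67.200 cm to the right of lens 1, so d_o2 = L - d_i1 = 78 - 67.200 = 10.800 cm.
Lens 2: 1/d_i2 = 1/f_2 - 1/d_o2 = 1/(-15) - 1/(10.800) = -0.15926 cm^-1, so d_i2 = -6.279 cm.
m_2 = -(-6.279)/(10.800) = 0.5814.
The system's lateral magnification is m_1 m_2 = (-3.2000)(0.5814) = -1.8605.

-1.86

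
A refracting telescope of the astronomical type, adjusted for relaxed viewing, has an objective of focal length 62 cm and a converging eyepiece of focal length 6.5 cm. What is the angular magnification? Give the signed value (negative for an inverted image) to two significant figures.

M = -f_obj/f_eye = -62/(6.5) = -9.538.

-9.5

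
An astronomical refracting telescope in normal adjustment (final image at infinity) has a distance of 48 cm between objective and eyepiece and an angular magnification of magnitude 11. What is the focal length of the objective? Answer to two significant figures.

44 cm

In normal adjustment the tube length equals f_obj + f_eye and |M| = f_obj/f_eye.
So f_obj = 11 f_eye and 11 f_eye + f_eye = 48 cm, giving f_eye = 48/12 = 4.000 cm and f_obj = 44.000 cm.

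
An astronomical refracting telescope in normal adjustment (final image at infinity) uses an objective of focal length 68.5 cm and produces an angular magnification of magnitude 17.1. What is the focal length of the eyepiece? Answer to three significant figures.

|M| = f_obj/f_eye, so f_eye = f_obj/|M| = 68.5/17.1 = 4.006 cm.

4.01 cm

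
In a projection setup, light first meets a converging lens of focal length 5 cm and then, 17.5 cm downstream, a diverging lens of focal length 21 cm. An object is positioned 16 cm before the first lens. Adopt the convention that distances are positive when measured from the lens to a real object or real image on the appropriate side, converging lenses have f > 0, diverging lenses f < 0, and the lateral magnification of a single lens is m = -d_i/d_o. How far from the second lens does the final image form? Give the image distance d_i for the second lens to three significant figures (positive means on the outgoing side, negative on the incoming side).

Lens 1: 1/d_i1 = 1/f_1 - 1/d_o1 = 1/5 - 1/16 = 0.13750 cm^-1, so d_i1 = 7.273 cm.
Object distance for lens 2: d_o2 = 17.5 - 7.273 = 10.227 cm.
Lens 2: 1/d_i2 = 1/f_2 - 1/d_o2 = 1/(-21) - 1/(10.227) = -0.14540 cm^-1, so d_i2 = -6.878 cm.

-6.88 cm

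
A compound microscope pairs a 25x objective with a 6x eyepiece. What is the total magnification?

150

The overall magnification of a compound microscope is the product of the objective and eyepiece magnifications:
M = M_obj x M_eye = 25 x 6 = 150.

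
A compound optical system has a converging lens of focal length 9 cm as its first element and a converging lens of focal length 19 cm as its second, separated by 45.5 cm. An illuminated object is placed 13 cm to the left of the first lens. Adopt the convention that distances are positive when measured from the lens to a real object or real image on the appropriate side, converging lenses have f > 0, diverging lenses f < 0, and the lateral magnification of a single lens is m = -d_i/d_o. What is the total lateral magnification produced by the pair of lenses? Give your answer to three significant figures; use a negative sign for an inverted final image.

-15.5

Applying the thin-lens equation to the first lens, 1/9 = 1/13 + 1/d_i1, which gives d_i1 = 29.250 cm.
Its lateral magnification is m_1 = -d_i1/d_o1 = -(29.250)/13 = -2.2500.
Object distance for lens 2: d_o2 = 45.5 - 29.250 = 16.250 cm.
Applying the thin-lens equation again with f_2 = 19 cm and d_o2 = 16.250 cm gives d_i2 = -112.273 cm.
m_2 = -(-112.273)/(16.250) = 6.9091.
Overall magnification: m = m_1 m_2 = -15.5455.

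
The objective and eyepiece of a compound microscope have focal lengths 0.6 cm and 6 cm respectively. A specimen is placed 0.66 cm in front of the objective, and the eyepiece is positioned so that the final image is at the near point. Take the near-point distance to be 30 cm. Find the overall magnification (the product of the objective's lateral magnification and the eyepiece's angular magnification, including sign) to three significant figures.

-60.0

Objective: 1/d_i = 1/f_obj - 1/d_o = 1/0.6 - 1/0.66 = 0.15152 cm^-1, so d_i = 6.600 cm.
m_obj = -d_i/d_o = -6.600/0.66 = -10.000.
Eyepiece angular magnification (image at near point): M_eye = 1 + D/f_e = 1 + 30/6 = 6.000.
Overall M = m_obj x M_eye = (-10.000)(6.000) = -60.00.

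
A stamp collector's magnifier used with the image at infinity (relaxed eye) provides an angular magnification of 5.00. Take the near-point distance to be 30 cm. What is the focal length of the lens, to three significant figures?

For the image at infinity, M = D/f.
f = D/M = 30/5.0 = 6.000 cm.

6.00 cm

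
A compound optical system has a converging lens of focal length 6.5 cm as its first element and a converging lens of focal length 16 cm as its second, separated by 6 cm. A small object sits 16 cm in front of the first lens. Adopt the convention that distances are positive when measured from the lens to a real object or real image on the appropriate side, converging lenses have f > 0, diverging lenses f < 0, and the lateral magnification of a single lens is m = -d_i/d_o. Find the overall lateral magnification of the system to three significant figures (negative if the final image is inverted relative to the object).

First lens: d_i1 = 1/(1/6.5 - 1/16) = 10.947 cm.
m_1 = -(10.947)/16 = -0.6842.
Since 10.947 cm > 6 cm, the first image lies past the second lens and serves as a virtual object: d_o2 = L - d_i1 = -4.947 cm.
Second lens: d_i2 = 1/(1/16 - 1/(-4.947)) = 3.779 cm.
m_2 = -(3.779)/(-4.947) = 0.7638.
The system's lateral magnification is m_1 m_2 = (-0.6842)(0.7638) = -0.5226.

-0.523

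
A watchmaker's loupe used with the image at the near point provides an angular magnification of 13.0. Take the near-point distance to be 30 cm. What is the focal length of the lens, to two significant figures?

For the image at the near point, M = 1 + D/f.
f = D/(M - 1) = 30/(13.0 - 1) = 2.500 cm.

2.5 cm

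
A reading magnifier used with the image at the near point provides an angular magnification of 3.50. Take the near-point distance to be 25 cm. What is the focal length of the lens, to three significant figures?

10.0 cm

For the image at the near point, M = 1 + D/f.
f = D/(M - 1) = 25/(3.5 - 1) = 10.000 cm.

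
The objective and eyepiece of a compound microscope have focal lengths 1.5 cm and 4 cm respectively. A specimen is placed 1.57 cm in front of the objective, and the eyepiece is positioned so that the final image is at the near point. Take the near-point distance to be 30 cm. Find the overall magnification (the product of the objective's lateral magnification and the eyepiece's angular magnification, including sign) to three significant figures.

-182

Objective: 1/d_i = 1/f_obj - 1/d_o = 1/1.5 - 1/1.57 = 0.02972 cm^-1, so d_i = 33.643 cm.
m_obj = -d_i/d_o = -33.643/1.57 = -21.429.
Eyepiece angular magnification (image at near point): M_eye = 1 + D/f_e = 1 + 30/4 = 8.500.
Overall M = m_obj x M_eye = (-21.429)(8.500) = -182.14.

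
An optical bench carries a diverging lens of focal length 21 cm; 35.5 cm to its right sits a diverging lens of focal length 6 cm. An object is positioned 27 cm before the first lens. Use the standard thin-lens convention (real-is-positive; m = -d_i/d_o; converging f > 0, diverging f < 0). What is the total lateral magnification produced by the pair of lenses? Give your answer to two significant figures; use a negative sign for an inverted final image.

0.049

Lens 1: 1/d_i1 = 1/f_1 - 1/d_o1 = 1/(-21) - 1/27 = -0.08466 cm^-1, so d_i1 = -11.812 cm.
m_1 = -(-11.812)/27 = 0.4375.
With d_i1 < 0 the first image is virtual and lies on the object side; the object distance for lens 2 is d_o2 = 35.5 - (-11.812) = 47.312 cm.
Lens 2: 1/d_i2 = 1/f_2 - 1/d_o2 = 1/(-6) - 1/(47.312) = -0.18780 cm^-1, so d_i2 = -5.325 cm.
m_2 = -(-5.325)/(47.312) = 0.1125.
Overall magnification: m = m_1 m_2 = 0.0492.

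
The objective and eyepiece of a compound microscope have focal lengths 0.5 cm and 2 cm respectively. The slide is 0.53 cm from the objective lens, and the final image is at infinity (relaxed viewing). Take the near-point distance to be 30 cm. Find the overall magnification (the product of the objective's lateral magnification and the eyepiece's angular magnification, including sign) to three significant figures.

-250

Objective: 1/d_i = 1/f_obj - 1/d_o = 1/0.5 - 1/0.53 = 0.11321 cm^-1, so d_i = 8.833 cm.
m_obj = -d_i/d_o = -8.833/0.53 = -16.667.
Eyepiece angular magnification (image at infinity): M_eye = D/f_e = 30/2 = 15.000.
Overall M = m_obj x M_eye = (-16.667)(15.000) = -250.00.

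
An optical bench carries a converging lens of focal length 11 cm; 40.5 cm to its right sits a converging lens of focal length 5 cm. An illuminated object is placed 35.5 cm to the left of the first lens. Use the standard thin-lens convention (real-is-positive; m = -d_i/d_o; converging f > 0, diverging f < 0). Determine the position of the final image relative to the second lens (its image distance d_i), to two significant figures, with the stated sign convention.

Applying the thin-lens equation to the first lens, 1/11 = 1/35.5 + 1/d_i1, which gives d_i1 = 15.939 cm.
That image sits 24.561 cm in front of the second lens, so d_o2 = 24.561 cm.
Applying the thin-lens equation again with f_2 = 5 cm and d_o2 = 24.561 cm gives d_i2 = 6.278 cm.

6.3 cm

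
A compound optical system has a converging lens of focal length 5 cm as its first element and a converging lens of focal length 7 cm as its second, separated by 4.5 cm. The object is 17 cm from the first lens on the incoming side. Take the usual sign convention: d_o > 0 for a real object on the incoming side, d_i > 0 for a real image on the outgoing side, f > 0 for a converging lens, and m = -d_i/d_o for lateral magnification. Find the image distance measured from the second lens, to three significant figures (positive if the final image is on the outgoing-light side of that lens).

1.89 cm

Lens 1: 1/d_i1 = 1/f_1 - 1/d_o1 = 1/5 - 1/17 = 0.14118 cm^-1, so d_i1 = 7.083 cm.
This image would form 7.083 cm past lens 1, i.e. 2.583 cm beyond lens 2, so it is a virtual object for lens 2: d_o2 = 4.5 - 7.083 = -2.583 cm.
Lens 2: 1/d_i2 = 1/f_2 - 1/d_o2 = 1/7 - 1/(-2.583) = 0.52995 cm^-1, so d_i2 = 1.887 cm.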